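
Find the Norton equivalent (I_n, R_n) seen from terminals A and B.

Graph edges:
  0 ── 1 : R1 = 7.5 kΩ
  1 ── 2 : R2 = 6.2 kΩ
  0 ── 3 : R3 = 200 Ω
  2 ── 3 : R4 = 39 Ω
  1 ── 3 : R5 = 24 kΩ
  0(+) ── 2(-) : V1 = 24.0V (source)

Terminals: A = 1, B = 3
Find the Thévenin equivalent first; then I_n = V_th/R_th and R_n = R_th.
Step 1 — V_th is the open-circuit voltage V_A - V_B (nothing connected across the terminals).
Nodal analysis, taking node 2 as the 0 V reference.
Source V1 fixes V_0 = 24 V.
KCL at each unknown node (sum of currents leaving = 0; resistances in Ω):
  Node 1: (V_1 - 24)/7500 + (V_1 - 0)/6200 + (V_1 - V_3)/24000 = 0
  Node 3: (V_3 - 24)/200 + (V_3 - 0)/39 + (V_3 - V_1)/24000 = 0
Collecting terms (coefficients in siemens):
  0.0003363·V_1 - 0.00004167·V_3 = 0.0032
  0.03068·V_3 - 0.00004167·V_1 = 0.12
Determinant D = (0.0003363)(0.03068) - (-0.00004167)(-0.00004167) = 0.00001032
V_1 = [(0.0032)(0.03068) - (-0.00004167)(0.12)]/D = 10 V
V_3 = [(0.0003363)(0.12) - (0.0032)(-0.00004167)]/D = 3.925 V
V_th = V_1 - V_3 = 10 - 3.925 = 6.077 V
Step 2 — R_th: zero the source — replace V1 by a short circuit (node 2 merges into node 0) — and find the resistance seen between A (node 1) and B (node 3).
Reduce the network between node 1 (A) and node 3 (B) by series/parallel combination:
  Rp1 = R1 ‖ R2 (parallel, both between nodes 0 and 1) = 1/(1/7500 + 1/6200) = 3394 Ω
  Rp2 = R3 ‖ R4 (parallel, both between nodes 0 and 3) = 1/(1/200 + 1/39) = 32.64 Ω
  Rs1 = Rp1 + Rp2 (series, joined only at node 0) = 3394 + 32.64 = 3427 Ω
  Rp3 = R5 ‖ Rs1 (parallel, both between nodes 1 and 3) = 1/(1/24000 + 1/3427) = 2999 Ω
R_th = 2.999 kΩ
I_n = V_th/R_th = 6.077/2999 = 0.002027 A, and R_n = R_th = 2.999 kΩ

Final answer: I_n = 0.002027 A, R_n = 2.999 kΩ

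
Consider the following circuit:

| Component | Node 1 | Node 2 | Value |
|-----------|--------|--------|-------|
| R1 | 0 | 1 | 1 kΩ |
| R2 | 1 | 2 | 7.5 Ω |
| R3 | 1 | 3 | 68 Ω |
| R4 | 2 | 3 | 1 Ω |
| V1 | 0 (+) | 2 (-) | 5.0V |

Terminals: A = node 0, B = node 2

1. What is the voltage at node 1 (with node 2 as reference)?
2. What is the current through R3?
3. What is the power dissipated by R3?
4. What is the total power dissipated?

Nodal analysis, taking node 2 as the 0 V reference.
Source V1 fixes V_0 = 5 V.
KCL at each unknown node (sum of currents leaving = 0; resistances in Ω):
  Node 1: (V_1 - 5)/1000 + (V_1 - 0)/7.5 + (V_1 - V_3)/68 = 0
  Node 3: (V_3 - V_1)/68 + (V_3 - 0)/1 = 0
Collecting terms (coefficients in siemens):
  0.149·V_1 - 0.01471·V_3 = 0.005
  1.015·V_3 - 0.01471·V_1 = 0
Determinant D = (0.149)(1.015) - (-0.01471)(-0.01471) = 0.151
V_1 = [(0.005)(1.015) - (-0.01471)(0)]/D = 0.0336 V
V_3 = [(0.149)(0) - (0.005)(-0.01471)]/D = 0.0004869 V
Part 1:
  Read off the nodal solution: V_1 = 0.0336 V
Part 2:
  I_R3 = (V_1 - V_3)/R3 = (0.0336 - 0.0004869)/68 = 0.0004869 A
  Magnitude: I_R3 = 0.0004869 A
Part 3:
  I_R3 = (V_1 - V_3)/R3 = (0.0336 - 0.0004869)/68 = 0.0004869 A
  P_R3 = I_R3² × R3 = (0.0004869)² × 68 = 0.00001612 W
Part 4:
  Power in each resistor, P = (ΔV)²/R:
    P_R1 = (5 - 0.0336)²/1000 = 0.02467 W
    P_R2 = (0.0336 - 0)²/7.5 = 0.0001505 W
    P_R3 = (0.0336 - 0.0004869)²/68 = 0.00001612 W
    P_R4 = (0 - 0.0004869)²/1 = 0.0000002371 W
  P_total = P_R1 + P_R2 + P_R3 + P_R4 = 0.02483 W

Final answers:
1. V_1 = 0.0336 V
2. I_R3 = 0.0004869 A
3. P_R3 = 1.612e-05 W
4. P_total = 0.02483 W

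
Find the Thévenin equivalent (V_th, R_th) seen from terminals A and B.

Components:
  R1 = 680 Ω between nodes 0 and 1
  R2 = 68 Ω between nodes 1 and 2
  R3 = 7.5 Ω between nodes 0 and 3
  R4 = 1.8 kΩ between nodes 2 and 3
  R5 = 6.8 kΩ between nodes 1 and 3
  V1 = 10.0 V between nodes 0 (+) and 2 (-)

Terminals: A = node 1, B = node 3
Step 1 — V_th is the open-circuit voltage V_A - V_B (nothing connected across the terminals).
Nodal analysis, taking node 2 as the 0 V reference.
Source V1 fixes V_0 = 10 V.
KCL at each unknown node (sum of currents leaving = 0; resistances in Ω):
  Node 1: (V_1 - 10)/680 + (V_1 - 0)/68 + (V_1 - V_3)/6800 = 0
  Node 3: (V_3 - 10)/7.5 + (V_3 - 0)/1800 + (V_3 - V_1)/6800 = 0
Collecting terms (coefficients in siemens):
  0.01632·V_1 - 0.0001471·V_3 = 0.01471
  0.134·V_3 - 0.0001471·V_1 = 1.333
Determinant D = (0.01632)(0.134) - (-0.0001471)(-0.0001471) = 0.002188
V_1 = [(0.01471)(0.134) - (-0.0001471)(1.333)]/D = 0.9905 V
V_3 = [(0.01632)(1.333) - (0.01471)(-0.0001471)]/D = 9.949 V
V_th = V_1 - V_3 = 0.9905 - 9.949 = -8.958 V
Step 2 — R_th: zero the source — replace V1 by a short circuit (node 2 merges into node 0) — and find the resistance seen between A (node 1) and B (node 3).
Reduce the network between node 1 (A) and node 3 (B) by series/parallel combination:
  Rp1 = R1 ‖ R2 (parallel, both between nodes 0 and 1) = 1/(1/680 + 1/68) = 61.82 Ω
  Rp2 = R3 ‖ R4 (parallel, both between nodes 0 and 3) = 1/(1/7.5 + 1/1800) = 7.469 Ω
  Rs1 = Rp1 + Rp2 (series, joined only at node 0) = 61.82 + 7.469 = 69.29 Ω
  Rp3 = R5 ‖ Rs1 (parallel, both between nodes 1 and 3) = 1/(1/6800 + 1/69.29) = 68.59 Ω
R_th = 68.59 Ω

Final answer: V_th = -8.958 V, R_th = 68.59 Ω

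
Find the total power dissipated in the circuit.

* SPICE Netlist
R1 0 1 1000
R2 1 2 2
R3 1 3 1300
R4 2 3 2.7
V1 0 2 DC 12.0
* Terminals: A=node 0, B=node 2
Nodal analysis, taking node 2 as the 0 V reference.
Source V1 fixes V_0 = 12 V.
KCL at each unknown node (sum of currents leaving = 0; resistances in Ω):
  Node 1: (V_1 - 12)/1000 + (V_1 - 0)/2 + (V_1 - V_3)/1300 = 0
  Node 3: (V_3 - V_1)/1300 + (V_3 - 0)/2.7 = 0
Collecting terms (coefficients in siemens):
  0.5018·V_1 - 0.0007692·V_3 = 0.012
  0.3711·V_3 - 0.0007692·V_1 = 0
Determinant D = (0.5018)(0.3711) - (-0.0007692)(-0.0007692) = 0.1862
V_1 = [(0.012)(0.3711) - (-0.0007692)(0)]/D = 0.02392 V
V_3 = [(0.5018)(0) - (0.012)(-0.0007692)]/D = 0.00004957 V
Power in each resistor, P = (ΔV)²/R:
  P_R1 = (12 - 0.02392)²/1000 = 0.1434 W
  P_R2 = (0.02392 - 0)²/2 = 0.000286 W
  P_R3 = (0.02392 - 0.00004957)²/1300 = 0.0000004381 W
  P_R4 = (0 - 0.00004957)²/2.7 = 0.00000000091 W
P_total = P_R1 + P_R2 + P_R3 + P_R4 = 0.1437 W

Final answer: 0.1437 W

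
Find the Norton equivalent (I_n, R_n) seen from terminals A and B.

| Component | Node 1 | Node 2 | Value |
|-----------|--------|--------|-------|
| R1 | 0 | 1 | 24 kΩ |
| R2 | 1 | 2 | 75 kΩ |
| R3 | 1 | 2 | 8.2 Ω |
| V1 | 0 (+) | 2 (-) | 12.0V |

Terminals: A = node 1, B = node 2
Find the Thévenin equivalent first; then I_n = V_th/R_th and R_n = R_th.
Step 1 — V_th is the open-circuit voltage V_A - V_B (nothing connected across the terminals).
Nodal analysis, taking node 2 as the 0 V reference.
Source V1 fixes V_0 = 12 V.
KCL at each unknown node (sum of currents leaving = 0; resistances in Ω):
  Node 1: (V_1 - 12)/24000 + (V_1 - 0)/75000 + (V_1 - 0)/8.2 = 0
Collecting terms: 0.122 × V_1 = 0.0005  =>  V_1 = 0.004098 V
V_th = V_1 - V_2 = 0.004098 - 0 = 0.004098 V
Step 2 — R_th: zero the source — replace V1 by a short circuit (node 2 merges into node 0) — and find the resistance seen between A (node 1) and B (node 0).
Reduce the network between node 1 (A) and node 0 (B) by series/parallel combination:
  Rp1 = R1 ‖ R2 ‖ R3 (parallel, all between nodes 0 and 1) = 1/(1/24000 + 1/75000 + 1/8.2) = 8.196 Ω
R_th = 8.196 Ω
I_n = V_th/R_th = 0.004098/8.196 = 0.0005 A, and R_n = R_th = 8.196 Ω

Final answer: I_n = 0.0005 A, R_n = 8.196 Ω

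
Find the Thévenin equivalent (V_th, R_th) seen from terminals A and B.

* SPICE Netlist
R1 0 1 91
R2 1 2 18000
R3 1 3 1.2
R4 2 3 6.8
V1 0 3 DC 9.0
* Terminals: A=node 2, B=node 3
Step 1 — V_th is the open-circuit voltage V_A - V_B (nothing connected across the terminals).
Nodal analysis, taking node 3 as the 0 V reference.
Source V1 fixes V_0 = 9 V.
KCL at each unknown node (sum of currents leaving = 0; resistances in Ω):
  Node 1: (V_1 - 9)/91 + (V_1 - V_2)/18000 + (V_1 - 0)/1.2 = 0
  Node 2: (V_2 - V_1)/18000 + (V_2 - 0)/6.8 = 0
Collecting terms (coefficients in siemens):
  0.8444·V_1 - 0.00005556·V_2 = 0.0989
  0.1471·V_2 - 0.00005556·V_1 = 0
Determinant D = (0.8444)(0.1471) - (-0.00005556)(-0.00005556) = 0.1242
V_1 = [(0.0989)(0.1471) - (-0.00005556)(0)]/D = 0.1171 V
V_2 = [(0.8444)(0) - (0.0989)(-0.00005556)]/D = 0.00004423 V
V_th = V_2 - V_3 = 0.00004423 - 0 = 0.00004423 V
Step 2 — R_th: zero the source — replace V1 by a short circuit (node 3 merges into node 0) — and find the resistance seen between A (node 2) and B (node 0).
Reduce the network between node 2 (A) and node 0 (B) by series/parallel combination:
  Rp1 = R1 ‖ R3 (parallel, both between nodes 0 and 1) = 1/(1/91 + 1/1.2) = 1.184 Ω
  Rs1 = R2 + Rp1 (series, joined only at node 1) = 18000 + 1.184 = 18000 Ω
  Rp2 = R4 ‖ Rs1 (parallel, both between nodes 0 and 2) = 1/(1/6.8 + 1/18000) = 6.797 Ω
R_th = 6.797 Ω

Final answer: V_th = 4.423e-05 V, R_th = 6.797 Ω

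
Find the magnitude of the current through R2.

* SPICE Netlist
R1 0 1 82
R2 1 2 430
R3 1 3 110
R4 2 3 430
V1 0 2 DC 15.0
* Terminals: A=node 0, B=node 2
Nodal analysis, taking node 2 as the 0 V reference.
Source V1 fixes V_0 = 15 V.
KCL at each unknown node (sum of currents leaving = 0; resistances in Ω):
  Node 1: (V_1 - 15)/82 + (V_1 - 0)/430 + (V_1 - V_3)/110 = 0
  Node 3: (V_3 - V_1)/110 + (V_3 - 0)/430 = 0
Collecting terms (coefficients in siemens):
  0.02361·V_1 - 0.009091·V_3 = 0.1829
  0.01142·V_3 - 0.009091·V_1 = 0
Determinant D = (0.02361)(0.01142) - (-0.009091)(-0.009091) = 0.0001869
V_1 = [(0.1829)(0.01142) - (-0.009091)(0)]/D = 11.17 V
V_3 = [(0.02361)(0) - (0.1829)(-0.009091)]/D = 8.897 V
I_R2 = (V_1 - V_2)/R2 = (11.17 - 0)/430 = 0.02598 A
|I_R2| = 0.02598 A

Final answer: |I_R2| = 0.02598 A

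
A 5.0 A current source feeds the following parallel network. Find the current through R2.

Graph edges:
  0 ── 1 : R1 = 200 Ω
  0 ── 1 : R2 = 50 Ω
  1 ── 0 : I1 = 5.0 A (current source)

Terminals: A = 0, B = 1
All resistors sit directly between nodes 0 and 1, so they are in parallel and share one voltage V; the full source current 5 A splits among them.
1/R_par = 1/200 + 1/50 = 0.025 S  =>  R_par = 40 Ω
V = I × R_par = 5 × 40 = 200 V
I_R2 = V/R2 = 200/50 = 4 A

Final answer: 4 A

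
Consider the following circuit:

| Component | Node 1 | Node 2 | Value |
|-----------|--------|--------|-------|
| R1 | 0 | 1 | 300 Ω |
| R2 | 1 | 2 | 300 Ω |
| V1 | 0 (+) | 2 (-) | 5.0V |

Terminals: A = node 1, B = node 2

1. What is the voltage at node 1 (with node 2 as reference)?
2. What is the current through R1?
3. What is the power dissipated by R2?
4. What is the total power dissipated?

Nodal analysis, taking node 2 as the 0 V reference.
Source V1 fixes V_0 = 5 V.
KCL at each unknown node (sum of currents leaving = 0; resistances in Ω):
  Node 1: (V_1 - 5)/300 + (V_1 - 0)/300 = 0
Collecting terms: 0.006667 × V_1 = 0.01667  =>  V_1 = 2.5 V
Part 1:
  Read off the nodal solution: V_1 = 2.5 V
Part 2:
  I_R1 = (V_0 - V_1)/R1 = (5 - 2.5)/300 = 0.008333 A
  Magnitude: I_R1 = 0.008333 A
Part 3:
  I_R2 = (V_1 - V_2)/R2 = (2.5 - 0)/300 = 0.008333 A
  P_R2 = I_R2² × R2 = (0.008333)² × 300 = 0.02083 W
Part 4:
  Power in each resistor, P = (ΔV)²/R:
    P_R1 = (5 - 2.5)²/300 = 0.02083 W
    P_R2 = (2.5 - 0)²/300 = 0.02083 W
  P_total = P_R1 + P_R2 = 0.04167 W

Final answers:
1. V_1 = 2.5 V
2. I_R1 = 0.008333 A
3. P_R2 = 0.02083 W
4. P_total = 0.04167 W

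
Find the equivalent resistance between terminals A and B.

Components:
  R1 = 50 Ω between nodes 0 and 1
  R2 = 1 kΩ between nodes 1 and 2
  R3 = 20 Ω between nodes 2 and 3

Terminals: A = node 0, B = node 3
Reduce the network between node 0 (A) and node 3 (B) by series/parallel combination:
  Rs1 = R1 + R2 (series, joined only at node 1) = 50 + 1000 = 1050 Ω
  Rs2 = R3 + Rs1 (series, joined only at node 2) = 20 + 1050 = 1070 Ω
R_eq = 1.07 kΩ

Final answer: 1.07 kΩ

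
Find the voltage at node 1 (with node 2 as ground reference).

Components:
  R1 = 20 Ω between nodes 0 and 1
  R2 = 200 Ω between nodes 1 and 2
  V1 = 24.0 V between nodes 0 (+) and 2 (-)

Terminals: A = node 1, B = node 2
Nodal analysis, taking node 2 as the 0 V reference.
Source V1 fixes V_0 = 24 V.
KCL at each unknown node (sum of currents leaving = 0; resistances in Ω):
  Node 1: (V_1 - 24)/20 + (V_1 - 0)/200 = 0
Collecting terms: 0.055 × V_1 = 1.2  =>  V_1 = 21.82 V
The requested potential is V_1 = 21.82 V.

Final answer: V_1 = 21.82 V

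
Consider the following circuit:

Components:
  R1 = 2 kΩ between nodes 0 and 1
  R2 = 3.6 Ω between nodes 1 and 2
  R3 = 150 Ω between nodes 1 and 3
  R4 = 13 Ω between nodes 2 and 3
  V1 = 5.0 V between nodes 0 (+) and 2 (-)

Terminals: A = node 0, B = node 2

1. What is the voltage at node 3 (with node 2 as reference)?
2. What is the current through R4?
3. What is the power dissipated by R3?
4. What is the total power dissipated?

Nodal analysis, taking node 2 as the 0 V reference.
Source V1 fixes V_0 = 5 V.
KCL at each unknown node (sum of currents leaving = 0; resistances in Ω):
  Node 1: (V_1 - 5)/2000 + (V_1 - 0)/3.6 + (V_1 - V_3)/150 = 0
  Node 3: (V_3 - V_1)/150 + (V_3 - 0)/13 = 0
Collecting terms (coefficients in siemens):
  0.2849·V_1 - 0.006667·V_3 = 0.0025
  0.08359·V_3 - 0.006667·V_1 = 0
Determinant D = (0.2849)(0.08359) - (-0.006667)(-0.006667) = 0.02377
V_1 = [(0.0025)(0.08359) - (-0.006667)(0)]/D = 0.00879 V
V_3 = [(0.2849)(0) - (0.0025)(-0.006667)]/D = 0.000701 V
Part 1:
  Read off the nodal solution: V_3 = 0.000701 V
Part 2:
  I_R4 = (V_2 - V_3)/R4 = (0 - 0.000701)/13 = -0.00005393 A
  Magnitude: I_R4 = 0.00005393 A
Part 3:
  I_R3 = (V_1 - V_3)/R3 = (0.00879 - 0.000701)/150 = 0.00005393 A
  P_R3 = I_R3² × R3 = (0.00005393)² × 150 = 0.0000004362 W
Part 4:
  Power in each resistor, P = (ΔV)²/R:
    P_R1 = (5 - 0.00879)²/2000 = 0.01246 W
    P_R2 = (0.00879 - 0)²/3.6 = 0.00002146 W
    P_R3 = (0.00879 - 0.000701)²/150 = 0.0000004362 W
    P_R4 = (0 - 0.000701)²/13 = 0.00000003781 W
  P_total = P_R1 + P_R2 + P_R3 + P_R4 = 0.01248 W

Final answers:
1. V_3 = 0.000701 V
2. I_R4 = 5.393e-05 A
3. P_R3 = 4.362e-07 W
4. P_total = 0.01248 W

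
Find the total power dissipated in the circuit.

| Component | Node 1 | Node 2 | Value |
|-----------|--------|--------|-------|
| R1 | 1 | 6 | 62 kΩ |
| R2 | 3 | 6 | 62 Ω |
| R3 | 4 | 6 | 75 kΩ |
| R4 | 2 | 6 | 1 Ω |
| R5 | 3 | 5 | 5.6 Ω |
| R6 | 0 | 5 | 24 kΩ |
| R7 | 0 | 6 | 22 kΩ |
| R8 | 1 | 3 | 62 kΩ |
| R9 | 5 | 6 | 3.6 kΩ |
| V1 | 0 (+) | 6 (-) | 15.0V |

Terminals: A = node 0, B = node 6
Nodal analysis, taking node 6 as the 0 V reference.
Source V1 fixes V_0 = 15 V.
KCL at each unknown node (sum of currents leaving = 0; resistances in Ω):
  Node 1: (V_1 - 0)/62000 + (V_1 - V_3)/62000 = 0
  Node 2: (V_2 - 0)/1 = 0
  Node 3: (V_3 - 0)/62 + (V_3 - V_5)/5.6 + (V_3 - V_1)/62000 = 0
  Node 4: (V_4 - 0)/75000 = 0
  Node 5: (V_5 - V_3)/5.6 + (V_5 - 15)/24000 + (V_5 - 0)/3600 = 0
Collecting terms (coefficients in siemens):
  0.00003226·V_1 - 0.00001613·V_3 = 0
  1·V_2 = 0
  0.1947·V_3 - 0.00001613·V_1 - 0.1786·V_5 = 0
  0.00001333·V_4 = 0
  0.1789·V_5 - 0.1786·V_3 = 0.000625
Solving these 5 simultaneous equations (Gaussian elimination) gives:
  V_1 = 0.01896 V, V_2 = 0 V, V_3 = 0.03791 V, V_4 = 0 V
  V_5 = 0.04134 V
Power in each resistor, P = (ΔV)²/R:
  P_R1 = (0.01896 - 0)²/62000 = 0.000000005796 W
  P_R2 = (0.03791 - 0)²/62 = 0.00002318 W
  P_R3 = (0 - 0)²/75000 = 0 W
  P_R4 = (0 - 0)²/1 = 0 W
  P_R5 = (0.03791 - 0.04134)²/5.6 = 0.000002096 W
  P_R6 = (15 - 0.04134)²/24000 = 0.009323 W
  P_R7 = (15 - 0)²/22000 = 0.01023 W
  P_R8 = (0.01896 - 0.03791)²/62000 = 0.000000005796 W
  P_R9 = (0.04134 - 0)²/3600 = 0.0000004747 W
P_total = P_R1 + P_R2 + P_R3 + P_R4 + P_R5 + P_R6 + P_R7 + P_R8 + P_R9 = 0.01958 W

Final answer: 0.01958 W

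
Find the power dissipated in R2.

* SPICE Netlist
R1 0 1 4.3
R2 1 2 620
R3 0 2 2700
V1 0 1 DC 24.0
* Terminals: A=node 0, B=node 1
Nodal analysis, taking node 1 as the 0 V reference.
Source V1 fixes V_0 = 24 V.
KCL at each unknown node (sum of currents leaving = 0; resistances in Ω):
  Node 2: (V_2 - 0)/620 + (V_2 - 24)/2700 = 0
Collecting terms: 0.001983 × V_2 = 0.008889  =>  V_2 = 4.482 V
I_R2 = (V_1 - V_2)/R2 = (0 - 4.482)/620 = -0.007229 A
P_R2 = I_R2² × R2 = (-0.007229)² × 620 = 0.0324 W

Final answer: 0.0324 W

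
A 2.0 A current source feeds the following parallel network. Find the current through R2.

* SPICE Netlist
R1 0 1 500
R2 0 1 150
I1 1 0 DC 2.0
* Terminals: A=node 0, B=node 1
All resistors sit directly between nodes 0 and 1, so they are in parallel and share one voltage V; the full source current 2 A splits among them.
1/R_par = 1/500 + 1/150 = 0.008667 S  =>  R_par = 115.4 Ω
V = I × R_par = 2 × 115.4 = 230.8 V
I_R2 = V/R2 = 230.8/150 = 1.538 A

Final answer: 1.538 A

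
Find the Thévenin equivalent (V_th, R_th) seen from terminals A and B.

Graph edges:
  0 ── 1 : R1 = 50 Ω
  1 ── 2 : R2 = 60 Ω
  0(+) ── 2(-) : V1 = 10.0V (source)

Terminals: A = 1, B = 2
Step 1 — V_th is the open-circuit voltage V_A - V_B (nothing connected across the terminals).
Nodal analysis, taking node 2 as the 0 V reference.
Source V1 fixes V_0 = 10 V.
KCL at each unknown node (sum of currents leaving = 0; resistances in Ω):
  Node 1: (V_1 - 10)/50 + (V_1 - 0)/60 = 0
Collecting terms: 0.03667 × V_1 = 0.2  =>  V_1 = 5.455 V
V_th = V_1 - V_2 = 5.455 - 0 = 5.455 V
Step 2 — R_th: zero the source — replace V1 by a short circuit (node 2 merges into node 0) — and find the resistance seen between A (node 1) and B (node 0).
Reduce the network between node 1 (A) and node 0 (B) by series/parallel combination:
  Rp1 = R1 ‖ R2 (parallel, both between nodes 0 and 1) = 1/(1/50 + 1/60) = 27.27 Ω
R_th = 27.27 Ω

Final answer: V_th = 5.455 V, R_th = 27.27 Ω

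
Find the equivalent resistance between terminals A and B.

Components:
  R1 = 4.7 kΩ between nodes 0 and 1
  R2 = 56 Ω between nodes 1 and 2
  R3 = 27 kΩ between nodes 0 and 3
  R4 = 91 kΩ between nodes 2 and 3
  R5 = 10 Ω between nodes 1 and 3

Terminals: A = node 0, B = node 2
The network is not a plain series/parallel combination. Inject a 1 A test current into terminal A (node 0) and return it from terminal B (node 2); then R_eq = V_A / (1 A).
Nodal analysis, taking node 2 as the 0 V reference.
Current source I_test pushes 1 A into node 0 and draws it out of node 2.
KCL at each unknown node (sum of currents leaving = 0; resistances in Ω):
  Node 0: (V_0 - V_1)/4700 + (V_0 - V_3)/27000 - 1 = 0
  Node 1: (V_1 - V_0)/4700 + (V_1 - 0)/56 + (V_1 - V_3)/10 = 0
  Node 3: (V_3 - V_0)/27000 + (V_3 - V_1)/10 + (V_3 - 0)/91000 = 0
Collecting terms (coefficients in siemens):
  0.0002498·V_0 - 0.0002128·V_1 - 0.00003704·V_3 = 1
  0.1181·V_1 - 0.0002128·V_0 - 0.1·V_3 = 0
  0.1·V_3 - 0.00003704·V_0 - 0.1·V_1 = 0
Solving these 3 simultaneous equations (Gaussian elimination) gives:
  V_0 = 4059 V, V_1 = 55.96 V, V_3 = 57.44 V
R_eq = V_0 / 1 A = 4059 Ω = 4.059 kΩ

Final answer: 4.059 kΩ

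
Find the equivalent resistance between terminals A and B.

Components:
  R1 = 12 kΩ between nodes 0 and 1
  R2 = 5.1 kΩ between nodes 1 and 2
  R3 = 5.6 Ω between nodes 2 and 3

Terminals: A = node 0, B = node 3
Reduce the network between node 0 (A) and node 3 (B) by series/parallel combination:
  Rs1 = R1 + R2 (series, joined only at node 1) = 12000 + 5100 = 17100 Ω
  Rs2 = R3 + Rs1 (series, joined only at node 2) = 5.6 + 17100 = 17110 Ω
R_eq = 17.11 kΩ

Final answer: 17.11 kΩ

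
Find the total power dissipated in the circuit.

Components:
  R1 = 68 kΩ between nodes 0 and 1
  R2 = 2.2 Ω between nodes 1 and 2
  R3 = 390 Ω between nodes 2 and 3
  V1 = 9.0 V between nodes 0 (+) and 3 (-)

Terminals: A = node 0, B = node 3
Nodal analysis, taking node 3 as the 0 V reference.
Source V1 fixes V_0 = 9 V.
KCL at each unknown node (sum of currents leaving = 0; resistances in Ω):
  Node 1: (V_1 - 9)/68000 + (V_1 - V_2)/2.2 = 0
  Node 2: (V_2 - V_1)/2.2 + (V_2 - 0)/390 = 0
Collecting terms (coefficients in siemens):
  0.4546·V_1 - 0.4545·V_2 = 0.0001324
  0.4571·V_2 - 0.4545·V_1 = 0
Determinant D = (0.4546)(0.4571) - (-0.4545)(-0.4545) = 0.001172
V_1 = [(0.0001324)(0.4571) - (-0.4545)(0)]/D = 0.05161 V
V_2 = [(0.4546)(0) - (0.0001324)(-0.4545)]/D = 0.05132 V
Power in each resistor, P = (ΔV)²/R:
  P_R1 = (9 - 0.05161)²/68000 = 0.001178 W
  P_R2 = (0.05161 - 0.05132)²/2.2 = 0.0000000381 W
  P_R3 = (0.05132 - 0)²/390 = 0.000006754 W
P_total = P_R1 + P_R2 + P_R3 = 0.001184 W

Final answer: 0.001184 W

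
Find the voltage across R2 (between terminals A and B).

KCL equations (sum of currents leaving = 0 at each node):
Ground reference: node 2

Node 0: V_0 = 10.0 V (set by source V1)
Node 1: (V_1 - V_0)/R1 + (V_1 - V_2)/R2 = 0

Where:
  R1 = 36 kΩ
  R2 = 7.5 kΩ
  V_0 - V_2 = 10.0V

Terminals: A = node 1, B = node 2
R1 and R2 are in series across V1 (node 0 → node 1 → node 2), and the output A–B is taken across R2, so this is a voltage divider.
Series current: I = V1/(R1 + R2) = 10/(36000 + 7500) = 10/43500 = 0.0002299 A
V_R2 = I × R2 = V1 × R2/(R1 + R2) = 10 × 7500/43500 = 1.724 V

Final answer: 1.724 V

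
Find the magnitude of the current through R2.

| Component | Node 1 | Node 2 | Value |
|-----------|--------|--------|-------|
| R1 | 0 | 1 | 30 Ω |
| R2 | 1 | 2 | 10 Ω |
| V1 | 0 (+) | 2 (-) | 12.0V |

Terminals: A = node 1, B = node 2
Nodal analysis, taking node 2 as the 0 V reference.
Source V1 fixes V_0 = 12 V.
KCL at each unknown node (sum of currents leaving = 0; resistances in Ω):
  Node 1: (V_1 - 12)/30 + (V_1 - 0)/10 = 0
Collecting terms: 0.1333 × V_1 = 0.4  =>  V_1 = 3 V
I_R2 = (V_1 - V_2)/R2 = (3 - 0)/10 = 0.3 A
|I_R2| = 0.3 A

Final answer: |I_R2| = 0.3 A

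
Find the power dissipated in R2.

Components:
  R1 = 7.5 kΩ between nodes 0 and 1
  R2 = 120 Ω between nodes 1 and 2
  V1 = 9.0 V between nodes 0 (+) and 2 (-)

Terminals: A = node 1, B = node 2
Nodal analysis, taking node 2 as the 0 V reference.
Source V1 fixes V_0 = 9 V.
KCL at each unknown node (sum of currents leaving = 0; resistances in Ω):
  Node 1: (V_1 - 9)/7500 + (V_1 - 0)/120 = 0
Collecting terms: 0.008467 × V_1 = 0.0012  =>  V_1 = 0.1417 V
I_R2 = (V_1 - V_2)/R2 = (0.1417 - 0)/120 = 0.001181 A
P_R2 = I_R2² × R2 = (0.001181)² × 120 = 0.0001674 W

Final answer: 0.0001674 W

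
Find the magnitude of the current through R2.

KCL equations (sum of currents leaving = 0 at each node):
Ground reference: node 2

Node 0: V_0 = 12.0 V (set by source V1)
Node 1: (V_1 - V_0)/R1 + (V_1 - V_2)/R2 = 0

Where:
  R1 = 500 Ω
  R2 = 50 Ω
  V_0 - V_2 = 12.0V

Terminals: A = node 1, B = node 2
Nodal analysis, taking node 2 as the 0 V reference.
Source V1 fixes V_0 = 12 V.
KCL at each unknown node (sum of currents leaving = 0; resistances in Ω):
  Node 1: (V_1 - 12)/500 + (V_1 - 0)/50 = 0
Collecting terms: 0.022 × V_1 = 0.024  =>  V_1 = 1.091 V
I_R2 = (V_1 - V_2)/R2 = (1.091 - 0)/50 = 0.02182 A
|I_R2| = 0.02182 A

Final answer: |I_R2| = 0.02182 A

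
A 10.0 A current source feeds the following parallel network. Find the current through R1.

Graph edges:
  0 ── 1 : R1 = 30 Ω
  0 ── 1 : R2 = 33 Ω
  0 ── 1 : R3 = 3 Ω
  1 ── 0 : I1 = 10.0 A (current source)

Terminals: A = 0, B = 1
All resistors sit directly between nodes 0 and 1, so they are in parallel and share one voltage V; the full source current 10 A splits among them.
1/R_par = 1/30 + 1/33 + 1/3 = 0.397 S  =>  R_par = 2.519 Ω
V = I × R_par = 10 × 2.519 = 25.19 V
I_R1 = V/R1 = 25.19/30 = 0.8397 A

Final answer: 0.8397 A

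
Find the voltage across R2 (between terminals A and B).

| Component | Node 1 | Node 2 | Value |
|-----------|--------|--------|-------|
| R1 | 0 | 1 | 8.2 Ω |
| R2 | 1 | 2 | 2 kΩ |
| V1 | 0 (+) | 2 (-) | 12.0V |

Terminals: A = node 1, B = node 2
R1 and R2 are in series across V1 (node 0 → node 1 → node 2), and the output A–B is taken across R2, so this is a voltage divider.
Series current: I = V1/(R1 + R2) = 12/(8.2 + 2000) = 12/2008 = 0.005976 A
V_R2 = I × R2 = V1 × R2/(R1 + R2) = 12 × 2000/2008 = 11.95 V

Final answer: 11.95 V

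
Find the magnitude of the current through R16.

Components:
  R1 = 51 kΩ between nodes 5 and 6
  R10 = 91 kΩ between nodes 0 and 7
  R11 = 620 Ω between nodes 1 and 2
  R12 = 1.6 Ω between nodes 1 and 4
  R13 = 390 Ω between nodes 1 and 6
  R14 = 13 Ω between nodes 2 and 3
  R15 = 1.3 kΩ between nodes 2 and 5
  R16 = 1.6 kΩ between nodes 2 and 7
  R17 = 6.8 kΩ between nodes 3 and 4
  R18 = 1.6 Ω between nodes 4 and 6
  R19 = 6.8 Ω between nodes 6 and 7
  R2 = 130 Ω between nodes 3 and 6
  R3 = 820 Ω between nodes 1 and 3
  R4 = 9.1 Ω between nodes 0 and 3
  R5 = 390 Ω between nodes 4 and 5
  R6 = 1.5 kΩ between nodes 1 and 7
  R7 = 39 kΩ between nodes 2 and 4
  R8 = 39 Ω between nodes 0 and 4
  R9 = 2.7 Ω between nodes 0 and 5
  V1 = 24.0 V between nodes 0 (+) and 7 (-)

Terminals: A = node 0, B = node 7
Nodal analysis, taking node 7 as the 0 V reference.
Source V1 fixes V_0 = 24 V.
KCL at each unknown node (sum of currents leaving = 0; resistances in Ω):
  Node 1: (V_1 - V_3)/820 + (V_1 - 0)/1500 + (V_1 - V_2)/620 + (V_1 - V_4)/1.6 + (V_1 - V_6)/390 = 0
  Node 2: (V_2 - V_4)/39000 + (V_2 - V_1)/620 + (V_2 - V_3)/13 + (V_2 - V_5)/1300 + (V_2 - 0)/1600 = 0
  Node 3: (V_3 - V_6)/130 + (V_3 - V_1)/820 + (V_3 - 24)/9.1 + (V_3 - V_2)/13 + (V_3 - V_4)/6800 = 0
  Node 4: (V_4 - V_5)/390 + (V_4 - V_2)/39000 + (V_4 - 24)/39 + (V_4 - V_1)/1.6 + (V_4 - V_3)/6800 + (V_4 - V_6)/1.6 = 0
  Node 5: (V_5 - V_6)/51000 + (V_5 - V_4)/390 + (V_5 - 24)/2.7 + (V_5 - V_2)/1300 = 0
  Node 6: (V_6 - V_5)/51000 + (V_6 - V_3)/130 + (V_6 - V_1)/390 + (V_6 - V_4)/1.6 + (V_6 - 0)/6.8 = 0
Collecting terms (coefficients in siemens):
  0.6311·V_1 - 0.001613·V_2 - 0.00122·V_3 - 0.625·V_4 - 0.002564·V_6 = 0
  0.07996·V_2 - 0.001613·V_1 - 0.07692·V_3 - 0.00002564·V_4 - 0.0007692·V_5 = 0
  0.1959·V_3 - 0.00122·V_1 - 0.07692·V_2 - 0.0001471·V_4 - 0.007692·V_6 = 2.637
  1.278·V_4 - 0.625·V_1 - 0.00002564·V_2 - 0.0001471·V_3 - 0.002564·V_5 - 0.625·V_6 = 0.6154
  0.3737·V_5 - 0.0007692·V_2 - 0.002564·V_4 - 0.00001961·V_6 = 8.889
  0.7823·V_6 - 0.002564·V_1 - 0.007692·V_3 - 0.625·V_4 - 0.00001961·V_5 = 0
Solving these 6 simultaneous equations (Gaussian elimination) gives:
  V_1 = 5.702 V, V_2 = 21.73 V, V_3 = 22.22 V, V_4 = 5.639 V
  V_5 = 23.87 V, V_6 = 4.743 V
I_R16 = (V_2 - V_7)/R16 = (21.73 - 0)/1600 = 0.01358 A
|I_R16| = 0.01358 A

Final answer: |I_R16| = 0.01358 A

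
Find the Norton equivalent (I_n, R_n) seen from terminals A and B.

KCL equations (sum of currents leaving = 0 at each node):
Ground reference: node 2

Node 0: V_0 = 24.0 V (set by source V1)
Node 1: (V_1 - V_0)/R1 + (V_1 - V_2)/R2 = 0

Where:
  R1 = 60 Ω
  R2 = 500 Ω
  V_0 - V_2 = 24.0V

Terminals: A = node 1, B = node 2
Find the Thévenin equivalent first; then I_n = V_th/R_th and R_n = R_th.
Step 1 — V_th is the open-circuit voltage V_A - V_B (nothing connected across the terminals).
Nodal analysis, taking node 2 as the 0 V reference.
Source V1 fixes V_0 = 24 V.
KCL at each unknown node (sum of currents leaving = 0; resistances in Ω):
  Node 1: (V_1 - 24)/60 + (V_1 - 0)/500 = 0
Collecting terms: 0.01867 × V_1 = 0.4  =>  V_1 = 21.43 V
V_th = V_1 - V_2 = 21.43 - 0 = 21.43 V
Step 2 — R_th: zero the source — replace V1 by a short circuit (node 2 merges into node 0) — and find the resistance seen between A (node 1) and B (node 0).
Reduce the network between node 1 (A) and node 0 (B) by series/parallel combination:
  Rp1 = R1 ‖ R2 (parallel, both between nodes 0 and 1) = 1/(1/60 + 1/500) = 53.57 Ω
R_th = 53.57 Ω
I_n = V_th/R_th = 21.43/53.57 = 0.4 A, and R_n = R_th = 53.57 Ω

Final answer: I_n = 0.4 A, R_n = 53.57 Ω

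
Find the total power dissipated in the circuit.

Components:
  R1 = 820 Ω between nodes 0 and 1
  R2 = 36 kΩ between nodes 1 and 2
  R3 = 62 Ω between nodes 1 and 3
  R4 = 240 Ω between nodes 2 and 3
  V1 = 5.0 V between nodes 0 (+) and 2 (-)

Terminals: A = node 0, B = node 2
Nodal analysis, taking node 2 as the 0 V reference.
Source V1 fixes V_0 = 5 V.
KCL at each unknown node (sum of currents leaving = 0; resistances in Ω):
  Node 1: (V_1 - 5)/820 + (V_1 - 0)/36000 + (V_1 - V_3)/62 = 0
  Node 3: (V_3 - V_1)/62 + (V_3 - 0)/240 = 0
Collecting terms (coefficients in siemens):
  0.01738·V_1 - 0.01613·V_3 = 0.006098
  0.0203·V_3 - 0.01613·V_1 = 0
Determinant D = (0.01738)(0.0203) - (-0.01613)(-0.01613) = 0.00009252
V_1 = [(0.006098)(0.0203) - (-0.01613)(0)]/D = 1.338 V
V_3 = [(0.01738)(0) - (0.006098)(-0.01613)]/D = 1.063 V
Power in each resistor, P = (ΔV)²/R:
  P_R1 = (5 - 1.338)²/820 = 0.01636 W
  P_R2 = (1.338 - 0)²/36000 = 0.0000497 W
  P_R3 = (1.338 - 1.063)²/62 = 0.001216 W
  P_R4 = (0 - 1.063)²/240 = 0.004708 W
P_total = P_R1 + P_R2 + P_R3 + P_R4 = 0.02233 W

Final answer: 0.02233 W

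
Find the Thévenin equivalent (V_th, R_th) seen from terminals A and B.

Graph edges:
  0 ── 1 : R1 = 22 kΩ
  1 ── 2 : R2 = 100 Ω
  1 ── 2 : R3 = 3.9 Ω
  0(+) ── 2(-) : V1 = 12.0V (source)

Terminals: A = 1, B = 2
Step 1 — V_th is the open-circuit voltage V_A - V_B (nothing connected across the terminals).
Nodal analysis, taking node 2 as the 0 V reference.
Source V1 fixes V_0 = 12 V.
KCL at each unknown node (sum of currents leaving = 0; resistances in Ω):
  Node 1: (V_1 - 12)/22000 + (V_1 - 0)/100 + (V_1 - 0)/3.9 = 0
Collecting terms: 0.2665 × V_1 = 0.0005455  =>  V_1 = 0.002047 V
V_th = V_1 - V_2 = 0.002047 - 0 = 0.002047 V
Step 2 — R_th: zero the source — replace V1 by a short circuit (node 2 merges into node 0) — and find the resistance seen between A (node 1) and B (node 0).
Reduce the network between node 1 (A) and node 0 (B) by series/parallel combination:
  Rp1 = R1 ‖ R2 ‖ R3 (parallel, all between nodes 0 and 1) = 1/(1/22000 + 1/100 + 1/3.9) = 3.753 Ω
R_th = 3.753 Ω

Final answer: V_th = 0.002047 V, R_th = 3.753 Ω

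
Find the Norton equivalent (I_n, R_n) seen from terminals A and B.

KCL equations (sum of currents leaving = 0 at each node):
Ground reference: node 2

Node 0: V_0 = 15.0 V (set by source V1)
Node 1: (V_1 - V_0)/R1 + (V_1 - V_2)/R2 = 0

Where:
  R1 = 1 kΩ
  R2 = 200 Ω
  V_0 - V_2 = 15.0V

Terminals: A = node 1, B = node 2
Find the Thévenin equivalent first; then I_n = V_th/R_th and R_n = R_th.
Step 1 — V_th is the open-circuit voltage V_A - V_B (nothing connected across the terminals).
Nodal analysis, taking node 2 as the 0 V reference.
Source V1 fixes V_0 = 15 V.
KCL at each unknown node (sum of currents leaving = 0; resistances in Ω):
  Node 1: (V_1 - 15)/1000 + (V_1 - 0)/200 = 0
Collecting terms: 0.006 × V_1 = 0.015  =>  V_1 = 2.5 V
V_th = V_1 - V_2 = 2.5 - 0 = 2.5 V
Step 2 — R_th: zero the source — replace V1 by a short circuit (node 2 merges into node 0) — and find the resistance seen between A (node 1) and B (node 0).
Reduce the network between node 1 (A) and node 0 (B) by series/parallel combination:
  Rp1 = R1 ‖ R2 (parallel, both between nodes 0 and 1) = 1/(1/1000 + 1/200) = 166.7 Ω
R_th = 166.7 Ω
I_n = V_th/R_th = 2.5/166.7 = 0.015 A, and R_n = R_th = 166.7 Ω

Final answer: I_n = 0.015 A, R_n = 166.7 Ω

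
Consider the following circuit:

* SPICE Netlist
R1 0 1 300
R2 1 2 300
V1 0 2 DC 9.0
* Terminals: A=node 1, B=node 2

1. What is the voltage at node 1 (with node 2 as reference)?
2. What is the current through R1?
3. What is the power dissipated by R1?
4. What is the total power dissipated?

Nodal analysis, taking node 2 as the 0 V reference.
Source V1 fixes V_0 = 9 V.
KCL at each unknown node (sum of currents leaving = 0; resistances in Ω):
  Node 1: (V_1 - 9)/300 + (V_1 - 0)/300 = 0
Collecting terms: 0.006667 × V_1 = 0.03  =>  V_1 = 4.5 V
Part 1:
  Read off the nodal solution: V_1 = 4.5 V
Part 2:
  I_R1 = (V_0 - V_1)/R1 = (9 - 4.5)/300 = 0.015 A
  Magnitude: I_R1 = 0.015 A
Part 3:
  I_R1 = (V_0 - V_1)/R1 = (9 - 4.5)/300 = 0.015 A
  P_R1 = I_R1² × R1 = (0.015)² × 300 = 0.0675 W
Part 4:
  Power in each resistor, P = (ΔV)²/R:
    P_R1 = (9 - 4.5)²/300 = 0.0675 W
    P_R2 = (4.5 - 0)²/300 = 0.0675 W
  P_total = P_R1 + P_R2 = 0.135 W

Final answers:
1. V_1 = 4.5 V
2. I_R1 = 0.015 A
3. P_R1 = 0.0675 W
4. P_total = 0.135 W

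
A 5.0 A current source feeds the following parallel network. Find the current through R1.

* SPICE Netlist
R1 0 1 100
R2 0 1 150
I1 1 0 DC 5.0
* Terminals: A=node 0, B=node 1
All resistors sit directly between nodes 0 and 1, so they are in parallel and share one voltage V; the full source current 5 A splits among them.
1/R_par = 1/100 + 1/150 = 0.01667 S  =>  R_par = 60 Ω
V = I × R_par = 5 × 60 = 300 V
I_R1 = V/R1 = 300/100 = 3 A

Final answer: 3 A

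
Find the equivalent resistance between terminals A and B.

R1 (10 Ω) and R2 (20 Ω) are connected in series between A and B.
Reduce the network between node 0 (A) and node 2 (B) by series/parallel combination:
  Rs1 = R1 + R2 (series, joined only at node 1) = 10 + 20 = 30 Ω
R_eq = 30 Ω

Final answer: 30 Ω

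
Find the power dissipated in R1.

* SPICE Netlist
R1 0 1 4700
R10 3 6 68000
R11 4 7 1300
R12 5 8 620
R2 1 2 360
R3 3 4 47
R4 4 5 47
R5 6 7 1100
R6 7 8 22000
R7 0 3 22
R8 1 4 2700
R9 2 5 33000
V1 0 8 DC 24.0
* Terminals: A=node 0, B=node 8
Nodal analysis, taking node 8 as the 0 V reference.
Source V1 fixes V_0 = 24 V.
KCL at each unknown node (sum of currents leaving = 0; resistances in Ω):
  Node 1: (V_1 - 24)/4700 + (V_1 - V_2)/360 + (V_1 - V_4)/2700 = 0
  Node 2: (V_2 - V_1)/360 + (V_2 - V_5)/33000 = 0
  Node 3: (V_3 - V_4)/47 + (V_3 - 24)/22 + (V_3 - V_6)/68000 = 0
  Node 4: (V_4 - V_3)/47 + (V_4 - V_5)/47 + (V_4 - V_1)/2700 + (V_4 - V_7)/1300 = 0
  Node 5: (V_5 - V_4)/47 + (V_5 - V_2)/33000 + (V_5 - 0)/620 = 0
  Node 6: (V_6 - V_7)/1100 + (V_6 - V_3)/68000 = 0
  Node 7: (V_7 - V_6)/1100 + (V_7 - 0)/22000 + (V_7 - V_4)/1300 = 0
Collecting terms (coefficients in siemens):
  0.003361·V_1 - 0.002778·V_2 - 0.0003704·V_4 = 0.005106
  0.002808·V_2 - 0.002778·V_1 - 0.0000303·V_5 = 0
  0.06675·V_3 - 0.02128·V_4 - 0.00001471·V_6 = 1.091
  0.04369·V_4 - 0.0003704·V_1 - 0.02128·V_3 - 0.02128·V_5 - 0.0007692·V_7 = 0
  0.02292·V_5 - 0.0000303·V_2 - 0.02128·V_4 = 0
  0.0009238·V_6 - 0.00001471·V_3 - 0.0009091·V_7 = 0
  0.001724·V_7 - 0.0007692·V_4 - 0.0009091·V_6 = 0
Solving these 7 simultaneous equations (Gaussian elimination) gives:
  V_1 = 22.43 V, V_2 = 22.41 V, V_3 = 23.27 V, V_4 = 21.71 V
  V_5 = 20.19 V, V_6 = 20.59 V, V_7 = 20.55 V
I_R1 = (V_0 - V_1)/R1 = (24 - 22.43)/4700 = 0.0003335 A
P_R1 = I_R1² × R1 = (0.0003335)² × 4700 = 0.0005228 W

Final answer: 0.0005228 W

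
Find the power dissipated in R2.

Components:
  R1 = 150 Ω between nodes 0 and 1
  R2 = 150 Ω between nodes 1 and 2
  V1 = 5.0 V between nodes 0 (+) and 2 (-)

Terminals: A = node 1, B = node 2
Nodal analysis, taking node 2 as the 0 V reference.
Source V1 fixes V_0 = 5 V.
KCL at each unknown node (sum of currents leaving = 0; resistances in Ω):
  Node 1: (V_1 - 5)/150 + (V_1 - 0)/150 = 0
Collecting terms: 0.01333 × V_1 = 0.03333  =>  V_1 = 2.5 V
I_R2 = (V_1 - V_2)/R2 = (2.5 - 0)/150 = 0.01667 A
P_R2 = I_R2² × R2 = (0.01667)² × 150 = 0.04167 W

Final answer: 0.04167 W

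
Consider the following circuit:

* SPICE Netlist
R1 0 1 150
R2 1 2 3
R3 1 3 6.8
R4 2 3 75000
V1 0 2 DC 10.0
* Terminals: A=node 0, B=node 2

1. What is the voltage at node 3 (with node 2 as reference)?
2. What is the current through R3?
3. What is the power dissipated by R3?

Nodal analysis, taking node 2 as the 0 V reference.
Source V1 fixes V_0 = 10 V.
KCL at each unknown node (sum of currents leaving = 0; resistances in Ω):
  Node 1: (V_1 - 10)/150 + (V_1 - 0)/3 + (V_1 - V_3)/6.8 = 0
  Node 3: (V_3 - V_1)/6.8 + (V_3 - 0)/75000 = 0
Collecting terms (coefficients in siemens):
  0.4871·V_1 - 0.1471·V_3 = 0.06667
  0.1471·V_3 - 0.1471·V_1 = 0
Determinant D = (0.4871)(0.1471) - (-0.1471)(-0.1471) = 0.05001
V_1 = [(0.06667)(0.1471) - (-0.1471)(0)]/D = 0.1961 V
V_3 = [(0.4871)(0) - (0.06667)(-0.1471)]/D = 0.1961 V
Part 1:
  Read off the nodal solution: V_3 = 0.1961 V
Part 2:
  I_R3 = (V_1 - V_3)/R3 = (0.1961 - 0.1961)/6.8 = 0.000002614 A
  Magnitude: I_R3 = 0.000002614 A
Part 3:
  I_R3 = (V_1 - V_3)/R3 = (0.1961 - 0.1961)/6.8 = 0.000002614 A
  P_R3 = I_R3² × R3 = (0.000002614)² × 6.8 = 0.00000000004647 W

Final answers:
1. V_3 = 0.1961 V
2. I_R3 = 2.614e-06 A
3. P_R3 = 4.647e-11 W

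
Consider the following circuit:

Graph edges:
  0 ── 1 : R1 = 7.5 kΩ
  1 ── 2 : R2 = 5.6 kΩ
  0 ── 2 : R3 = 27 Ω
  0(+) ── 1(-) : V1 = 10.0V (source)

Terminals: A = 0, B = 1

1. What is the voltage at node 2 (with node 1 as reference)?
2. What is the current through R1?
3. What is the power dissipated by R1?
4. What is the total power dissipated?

Nodal analysis, taking node 1 as the 0 V reference.
Source V1 fixes V_0 = 10 V.
KCL at each unknown node (sum of currents leaving = 0; resistances in Ω):
  Node 2: (V_2 - 0)/5600 + (V_2 - 10)/27 = 0
Collecting terms: 0.03722 × V_2 = 0.3704  =>  V_2 = 9.952 V
Part 1:
  Read off the nodal solution: V_2 = 9.952 V
Part 2:
  I_R1 = (V_0 - V_1)/R1 = (10 - 0)/7500 = 0.001333 A
  Magnitude: I_R1 = 0.001333 A
Part 3:
  I_R1 = (V_0 - V_1)/R1 = (10 - 0)/7500 = 0.001333 A
  P_R1 = I_R1² × R1 = (0.001333)² × 7500 = 0.01333 W
Part 4:
  Power in each resistor, P = (ΔV)²/R:
    P_R1 = (10 - 0)²/7500 = 0.01333 W
    P_R2 = (0 - 9.952)²/5600 = 0.01769 W
    P_R3 = (10 - 9.952)²/27 = 0.00008527 W
  P_total = P_R1 + P_R2 + P_R3 = 0.0311 W

Final answers:
1. V_2 = 9.952 V
2. I_R1 = 0.001333 A
3. P_R1 = 0.01333 W
4. P_total = 0.0311 W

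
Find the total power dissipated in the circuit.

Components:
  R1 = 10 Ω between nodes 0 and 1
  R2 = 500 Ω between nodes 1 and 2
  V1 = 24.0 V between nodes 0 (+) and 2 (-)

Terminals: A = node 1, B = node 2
Nodal analysis, taking node 2 as the 0 V reference.
Source V1 fixes V_0 = 24 V.
KCL at each unknown node (sum of currents leaving = 0; resistances in Ω):
  Node 1: (V_1 - 24)/10 + (V_1 - 0)/500 = 0
Collecting terms: 0.102 × V_1 = 2.4  =>  V_1 = 23.53 V
Power in each resistor, P = (ΔV)²/R:
  P_R1 = (24 - 23.53)²/10 = 0.02215 W
  P_R2 = (23.53 - 0)²/500 = 1.107 W
P_total = P_R1 + P_R2 = 1.129 W

Final answer: 1.129 W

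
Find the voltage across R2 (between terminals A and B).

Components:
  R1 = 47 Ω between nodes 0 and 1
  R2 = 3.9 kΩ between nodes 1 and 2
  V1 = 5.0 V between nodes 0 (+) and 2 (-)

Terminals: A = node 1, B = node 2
R1 and R2 are in series across V1 (node 0 → node 1 → node 2), and the output A–B is taken across R2, so this is a voltage divider.
Series current: I = V1/(R1 + R2) = 5/(47 + 3900) = 5/3947 = 0.001267 A
V_R2 = I × R2 = V1 × R2/(R1 + R2) = 5 × 3900/3947 = 4.94 V

Final answer: 4.94 V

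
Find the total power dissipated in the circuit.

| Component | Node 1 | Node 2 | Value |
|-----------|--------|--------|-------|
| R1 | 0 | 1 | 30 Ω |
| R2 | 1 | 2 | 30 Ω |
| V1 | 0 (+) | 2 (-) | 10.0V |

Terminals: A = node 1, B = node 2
Nodal analysis, taking node 2 as the 0 V reference.
Source V1 fixes V_0 = 10 V.
KCL at each unknown node (sum of currents leaving = 0; resistances in Ω):
  Node 1: (V_1 - 10)/30 + (V_1 - 0)/30 = 0
Collecting terms: 0.06667 × V_1 = 0.3333  =>  V_1 = 5 V
Power in each resistor, P = (ΔV)²/R:
  P_R1 = (10 - 5)²/30 = 0.8333 W
  P_R2 = (5 - 0)²/30 = 0.8333 W
P_total = P_R1 + P_R2 = 1.667 W

Final answer: 1.667 W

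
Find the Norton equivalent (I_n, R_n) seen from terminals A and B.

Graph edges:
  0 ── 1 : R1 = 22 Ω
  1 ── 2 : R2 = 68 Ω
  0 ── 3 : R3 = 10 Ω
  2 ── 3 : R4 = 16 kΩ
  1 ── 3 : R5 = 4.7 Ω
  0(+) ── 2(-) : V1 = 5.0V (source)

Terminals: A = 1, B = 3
Find the Thévenin equivalent first; then I_n = V_th/R_th and R_n = R_th.
Step 1 — V_th is the open-circuit voltage V_A - V_B (nothing connected across the terminals).
Nodal analysis, taking node 2 as the 0 V reference.
Source V1 fixes V_0 = 5 V.
KCL at each unknown node (sum of currents leaving = 0; resistances in Ω):
  Node 1: (V_1 - 5)/22 + (V_1 - 0)/68 + (V_1 - V_3)/4.7 = 0
  Node 3: (V_3 - 5)/10 + (V_3 - 0)/16000 + (V_3 - V_1)/4.7 = 0
Collecting terms (coefficients in siemens):
  0.2729·V_1 - 0.2128·V_3 = 0.2273
  0.3128·V_3 - 0.2128·V_1 = 0.5
Determinant D = (0.2729)(0.3128) - (-0.2128)(-0.2128) = 0.04011
V_1 = [(0.2273)(0.3128) - (-0.2128)(0.5)]/D = 4.425 V
V_3 = [(0.2729)(0.5) - (0.2273)(-0.2128)]/D = 4.608 V
V_th = V_1 - V_3 = 4.425 - 4.608 = -0.183 V
Step 2 — R_th: zero the source — replace V1 by a short circuit (node 2 merges into node 0) — and find the resistance seen between A (node 1) and B (node 3).
Reduce the network between node 1 (A) and node 3 (B) by series/parallel combination:
  Rp1 = R1 ‖ R2 (parallel, both between nodes 0 and 1) = 1/(1/22 + 1/68) = 16.62 Ω
  Rp2 = R3 ‖ R4 (parallel, both between nodes 0 and 3) = 1/(1/10 + 1/16000) = 9.994 Ω
  Rs1 = Rp1 + Rp2 (series, joined only at node 0) = 16.62 + 9.994 = 26.62 Ω
  Rp3 = R5 ‖ Rs1 (parallel, both between nodes 1 and 3) = 1/(1/4.7 + 1/26.62) = 3.995 Ω
R_th = 3.995 Ω
I_n = V_th/R_th = -0.183/3.995 = -0.0458 A, and R_n = R_th = 3.995 Ω

Final answer: I_n = -0.0458 A, R_n = 3.995 Ω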